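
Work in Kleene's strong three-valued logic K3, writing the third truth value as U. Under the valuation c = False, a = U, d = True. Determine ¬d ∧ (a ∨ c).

¬d = ¬True = False
a ∨ c = U ∨ False = U
¬d ∧ (a ∨ c) = False ∧ U = False

False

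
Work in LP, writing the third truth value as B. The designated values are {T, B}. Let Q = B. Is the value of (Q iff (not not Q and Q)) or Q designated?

Yes

not Q = not B = B
not not Q = not B = B
not not Q and Q = B and B = B
Q iff (not not Q and Q) = B iff B = B
(Q iff (not not Q and Q)) or Q = B or B = B
B ∈ {T, B}.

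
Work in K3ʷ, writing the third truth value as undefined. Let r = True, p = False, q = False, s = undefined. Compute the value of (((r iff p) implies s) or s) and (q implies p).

r iff p = True iff False = False
(r iff p) implies s = False implies undefined = undefined  [any arg is the third value ⇒ result is the third value]
((r iff p) implies s) or s = undefined or undefined = undefined
q implies p = False implies False = True
(((r iff p) implies s) or s) and (q implies p) = undefined and True = undefined

undefined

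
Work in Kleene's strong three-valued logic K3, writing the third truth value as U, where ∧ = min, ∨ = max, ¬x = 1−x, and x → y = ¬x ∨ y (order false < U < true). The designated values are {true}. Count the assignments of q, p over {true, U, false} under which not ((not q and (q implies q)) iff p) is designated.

2

Designated under: (q=true, p=true); (q=false, p=false).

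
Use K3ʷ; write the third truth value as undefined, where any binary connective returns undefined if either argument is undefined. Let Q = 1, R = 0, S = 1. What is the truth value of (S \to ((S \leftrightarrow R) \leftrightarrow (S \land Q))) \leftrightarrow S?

S \leftrightarrow R = 1 \leftrightarrow 0 = 0
S \land Q = 1 \land 1 = 1
(S \leftrightarrow R) \leftrightarrow (S \land Q) = 0 \leftrightarrow 1 = 0
S \to ((S \leftrightarrow R) \leftrightarrow (S \land Q)) = 1 \to 0 = 0
(S \to ((S \leftrightarrow R) \leftrightarrow (S \land Q))) \leftrightarrow S = 0 \leftrightarrow 1 = 0

0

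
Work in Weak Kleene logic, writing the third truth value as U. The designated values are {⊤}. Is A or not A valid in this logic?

No

Countermodel: A=U gives U, which is not designated.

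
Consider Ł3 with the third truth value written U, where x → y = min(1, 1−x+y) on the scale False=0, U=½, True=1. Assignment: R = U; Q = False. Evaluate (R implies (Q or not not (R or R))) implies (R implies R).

True

R or R = U or U = U
not (R or R) = not U = U
not not (R or R) = not U = U
Q or not not (R or R) = False or U = U
R implies (Q or not not (R or R)) = U implies U = True  [min(1, 1−½+½)]
R implies R = U implies U = True
(R implies (Q or not not (R or R))) implies (R implies R) = True implies True = True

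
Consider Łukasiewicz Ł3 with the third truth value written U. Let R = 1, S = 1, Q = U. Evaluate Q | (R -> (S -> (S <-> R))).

S <-> R = 1 <-> 1 = 1
S -> (S <-> R) = 1 -> 1 = 1
R -> (S -> (S <-> R)) = 1 -> 1 = 1
Q | (R -> (S -> (S <-> R))) = U | 1 = 1

1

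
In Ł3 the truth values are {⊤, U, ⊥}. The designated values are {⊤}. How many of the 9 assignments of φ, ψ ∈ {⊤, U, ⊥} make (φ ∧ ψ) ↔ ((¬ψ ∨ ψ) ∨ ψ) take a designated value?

Designated under: (φ=⊤, ψ=⊤); (φ=⊤, ψ=U); (φ=U, ψ=U).

3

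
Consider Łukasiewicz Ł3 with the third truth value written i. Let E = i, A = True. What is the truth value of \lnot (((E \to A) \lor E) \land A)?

E \to A = i \to True = True  [min(1, 1−½+1)]
(E \to A) \lor E = True \lor i = True
((E \to A) \lor E) \land A = True \land True = True
\lnot (((E \to A) \lor E) \land A) = \lnot True = False

False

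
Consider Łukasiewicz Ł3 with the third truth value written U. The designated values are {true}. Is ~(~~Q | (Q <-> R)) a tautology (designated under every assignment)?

Countermodel: Q=true, R=true gives false, which is not designated.

No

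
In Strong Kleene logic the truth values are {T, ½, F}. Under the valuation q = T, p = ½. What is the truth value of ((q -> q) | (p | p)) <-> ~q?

F

q -> q = T -> T = T
p | p = ½ | ½ = ½
(q -> q) | (p | p) = T | ½ = T
~q = ~T = F
((q -> q) | (p | p)) <-> ~q = T <-> F = F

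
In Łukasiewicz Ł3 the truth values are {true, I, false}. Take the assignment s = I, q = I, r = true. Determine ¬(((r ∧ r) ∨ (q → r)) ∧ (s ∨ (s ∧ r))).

I

r ∧ r = true ∧ true = true
q → r = I → true = true  [min(1, 1−½+1)]
(r ∧ r) ∨ (q → r) = true ∨ true = true
s ∧ r = I ∧ true = I
s ∨ (s ∧ r) = I ∨ I = I
((r ∧ r) ∨ (q → r)) ∧ (s ∨ (s ∧ r)) = true ∧ I = I
¬(((r ∧ r) ∨ (q → r)) ∧ (s ∨ (s ∧ r))) = ¬I = I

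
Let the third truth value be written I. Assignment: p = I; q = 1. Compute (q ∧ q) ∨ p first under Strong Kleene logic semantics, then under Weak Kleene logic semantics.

1; I

In Strong Kleene logic: q ∧ q = 1 ∧ 1 = 1
(q ∧ q) ∨ p = 1 ∨ I = 1
In Weak Kleene logic: q ∧ q = 1 ∧ 1 = 1
(q ∧ q) ∨ p = 1 ∨ I = I
They differ because Strong Kleene logic and Weak Kleene logic treat I differently under the binary connectives.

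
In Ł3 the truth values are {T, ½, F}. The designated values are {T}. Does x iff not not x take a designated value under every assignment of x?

Yes

Every assignment of x over {T, ½, F} gives a value in {T}.
In particular, with x=½: x iff not not x = T.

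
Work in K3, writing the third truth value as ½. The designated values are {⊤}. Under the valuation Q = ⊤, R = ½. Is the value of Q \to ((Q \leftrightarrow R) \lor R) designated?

No

Q \leftrightarrow R = ⊤ \leftrightarrow ½ = ½
(Q \leftrightarrow R) \lor R = ½ \lor ½ = ½
Q \to ((Q \leftrightarrow R) \lor R) = ⊤ \to ½ = ½  [\lnot ⊤ \lor ½]
½ ∉ {⊤}.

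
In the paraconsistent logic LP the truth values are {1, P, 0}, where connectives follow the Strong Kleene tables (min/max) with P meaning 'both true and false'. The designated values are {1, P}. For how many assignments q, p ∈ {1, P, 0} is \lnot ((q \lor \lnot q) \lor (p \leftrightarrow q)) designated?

Designated under: (q=P, p=1); (q=P, p=P); (q=P, p=0).

3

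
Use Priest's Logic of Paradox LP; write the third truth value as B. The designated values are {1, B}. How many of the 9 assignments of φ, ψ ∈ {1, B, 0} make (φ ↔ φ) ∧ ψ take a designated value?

Of the 9 assignments, 6 give a value in {1, B}.

6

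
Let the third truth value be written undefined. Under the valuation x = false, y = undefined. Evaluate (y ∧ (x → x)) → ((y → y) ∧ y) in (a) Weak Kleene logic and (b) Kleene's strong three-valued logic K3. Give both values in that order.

In Weak Kleene logic: x → x = false → false = true
y ∧ (x → x) = undefined ∧ true = undefined
y → y = undefined → undefined = undefined  [any arg is the third value ⇒ result is the third value]
(y → y) ∧ y = undefined ∧ undefined = undefined
(y ∧ (x → x)) → ((y → y) ∧ y) = undefined → undefined = undefined
In Kleene's strong three-valued logic K3: x → x = false → false = true
y ∧ (x → x) = undefined ∧ true = undefined
y → y = undefined → undefined = undefined
(y → y) ∧ y = undefined ∧ undefined = undefined
(y ∧ (x → x)) → ((y → y) ∧ y) = undefined → undefined = undefined

undefined; undefined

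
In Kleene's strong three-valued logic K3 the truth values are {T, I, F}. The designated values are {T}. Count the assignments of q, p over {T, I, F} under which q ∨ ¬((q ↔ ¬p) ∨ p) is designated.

Designated under: (q=T, p=T); (q=T, p=I); (q=T, p=F); (q=F, p=F).

4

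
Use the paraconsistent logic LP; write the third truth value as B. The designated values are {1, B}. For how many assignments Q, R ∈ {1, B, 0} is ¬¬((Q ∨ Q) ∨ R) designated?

Of the 9 assignments, 8 give a value in {1, B}.

8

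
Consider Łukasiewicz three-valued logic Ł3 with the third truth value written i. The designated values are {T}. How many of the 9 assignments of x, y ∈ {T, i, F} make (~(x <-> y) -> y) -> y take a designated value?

Designated under: (x=T, y=T); (x=T, y=F); (x=i, y=T); (x=F, y=T).

4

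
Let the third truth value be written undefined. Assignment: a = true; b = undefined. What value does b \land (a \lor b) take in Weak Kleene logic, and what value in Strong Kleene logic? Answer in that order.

In Weak Kleene logic: a \lor b = true \lor undefined = undefined
b \land (a \lor b) = undefined \land undefined = undefined
In Strong Kleene logic: a \lor b = true \lor undefined = true
b \land (a \lor b) = undefined \land true = undefined

undefined; undefined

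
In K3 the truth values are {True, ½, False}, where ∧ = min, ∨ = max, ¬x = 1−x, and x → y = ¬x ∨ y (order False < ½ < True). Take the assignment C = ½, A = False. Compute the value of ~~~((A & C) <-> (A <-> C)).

½

A & C = False & ½ = False
A <-> C = False <-> ½ = ½
(A & C) <-> (A <-> C) = False <-> ½ = ½
~((A & C) <-> (A <-> C)) = ~½ = ½
~~((A & C) <-> (A <-> C)) = ~½ = ½
~~~((A & C) <-> (A <-> C)) = ~½ = ½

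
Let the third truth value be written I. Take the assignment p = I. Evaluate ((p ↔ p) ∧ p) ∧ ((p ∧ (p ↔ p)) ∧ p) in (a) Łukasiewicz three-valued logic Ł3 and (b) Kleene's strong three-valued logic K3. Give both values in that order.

I; I

In Łukasiewicz three-valued logic Ł3: p ↔ p = I ↔ I = 1  [1 − |½−½|]
(p ↔ p) ∧ p = 1 ∧ I = I
p ↔ p = I ↔ I = 1
p ∧ (p ↔ p) = I ∧ 1 = I
(p ∧ (p ↔ p)) ∧ p = I ∧ I = I
((p ↔ p) ∧ p) ∧ ((p ∧ (p ↔ p)) ∧ p) = I ∧ I = I
In Kleene's strong three-valued logic K3: p ↔ p = I ↔ I = I
(p ↔ p) ∧ p = I ∧ I = I
p ↔ p = I ↔ I = I
p ∧ (p ↔ p) = I ∧ I = I
(p ∧ (p ↔ p)) ∧ p = I ∧ I = I
((p ↔ p) ∧ p) ∧ ((p ∧ (p ↔ p)) ∧ p) = I ∧ I = I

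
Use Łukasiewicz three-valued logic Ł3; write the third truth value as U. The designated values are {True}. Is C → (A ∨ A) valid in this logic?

No

Countermodel: C=True, A=U gives U, which is not designated.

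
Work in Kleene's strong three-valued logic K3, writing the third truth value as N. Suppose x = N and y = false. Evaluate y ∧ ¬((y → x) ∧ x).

false

y → x = false → N = true  [¬false ∨ N]
(y → x) ∧ x = true ∧ N = N
¬((y → x) ∧ x) = ¬N = N
y ∧ ¬((y → x) ∧ x) = false ∧ N = false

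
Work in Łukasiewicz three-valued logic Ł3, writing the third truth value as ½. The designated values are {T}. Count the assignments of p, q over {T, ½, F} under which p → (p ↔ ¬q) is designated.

Of the 9 assignments, 7 give a value in {T}.

7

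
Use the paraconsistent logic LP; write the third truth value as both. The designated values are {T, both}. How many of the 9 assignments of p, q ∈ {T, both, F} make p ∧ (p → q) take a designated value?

Of the 9 assignments, 5 give a value in {T, both}.

5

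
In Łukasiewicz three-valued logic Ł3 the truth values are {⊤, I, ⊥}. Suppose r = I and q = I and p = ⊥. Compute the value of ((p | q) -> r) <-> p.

⊥

p | q = ⊥ | I = I
(p | q) -> r = I -> I = ⊤  [min(1, 1−½+½)]
((p | q) -> r) <-> p = ⊤ <-> ⊥ = ⊥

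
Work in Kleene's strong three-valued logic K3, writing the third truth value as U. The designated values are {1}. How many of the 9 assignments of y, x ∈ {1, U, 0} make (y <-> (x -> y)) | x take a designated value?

5

Of the 9 assignments, 5 give a value in {1}.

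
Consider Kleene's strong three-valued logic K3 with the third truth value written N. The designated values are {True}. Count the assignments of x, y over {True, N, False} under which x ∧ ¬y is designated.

Designated under: (x=True, y=False).

1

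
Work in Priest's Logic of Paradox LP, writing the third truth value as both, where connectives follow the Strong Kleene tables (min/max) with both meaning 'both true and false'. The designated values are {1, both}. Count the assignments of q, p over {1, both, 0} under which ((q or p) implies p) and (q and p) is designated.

Designated under: (q=1, p=1); (q=1, p=both); (q=both, p=1); (q=both, p=both).

4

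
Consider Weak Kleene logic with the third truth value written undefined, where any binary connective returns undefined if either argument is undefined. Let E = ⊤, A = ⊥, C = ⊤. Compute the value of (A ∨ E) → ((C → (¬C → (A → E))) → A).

A ∨ E = ⊥ ∨ ⊤ = ⊤
¬C = ¬⊤ = ⊥
A → E = ⊥ → ⊤ = ⊤
¬C → (A → E) = ⊥ → ⊤ = ⊤
C → (¬C → (A → E)) = ⊤ → ⊤ = ⊤
(C → (¬C → (A → E))) → A = ⊤ → ⊥ = ⊥
(A ∨ E) → ((C → (¬C → (A → E))) → A) = ⊤ → ⊥ = ⊥

⊥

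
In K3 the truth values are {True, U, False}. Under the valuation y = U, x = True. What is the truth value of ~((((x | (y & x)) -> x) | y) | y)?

False

y & x = U & True = U
x | (y & x) = True | U = True
(x | (y & x)) -> x = True -> True = True
((x | (y & x)) -> x) | y = True | U = True
(((x | (y & x)) -> x) | y) | y = True | U = True
~((((x | (y & x)) -> x) | y) | y) = ~True = False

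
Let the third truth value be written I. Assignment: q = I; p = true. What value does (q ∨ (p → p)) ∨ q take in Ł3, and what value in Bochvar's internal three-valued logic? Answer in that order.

true; I

In Ł3: p → p = true → true = true
q ∨ (p → p) = I ∨ true = true
(q ∨ (p → p)) ∨ q = true ∨ I = true
In Bochvar's internal three-valued logic: p → p = true → true = true
q ∨ (p → p) = I ∨ true = I
(q ∨ (p → p)) ∨ q = I ∨ I = I
They differ because Ł3 and Bochvar's internal three-valued logic treat I differently under the binary connectives.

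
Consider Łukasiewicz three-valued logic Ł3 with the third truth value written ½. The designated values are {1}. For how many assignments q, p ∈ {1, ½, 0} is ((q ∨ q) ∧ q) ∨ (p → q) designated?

Of the 9 assignments, 6 give a value in {1}.

6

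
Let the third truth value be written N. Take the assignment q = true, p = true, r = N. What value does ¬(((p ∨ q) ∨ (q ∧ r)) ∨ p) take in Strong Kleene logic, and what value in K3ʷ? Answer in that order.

In Strong Kleene logic: p ∨ q = true ∨ true = true
q ∧ r = true ∧ N = N
(p ∨ q) ∨ (q ∧ r) = true ∨ N = true
((p ∨ q) ∨ (q ∧ r)) ∨ p = true ∨ true = true
¬(((p ∨ q) ∨ (q ∧ r)) ∨ p) = ¬true = false
In K3ʷ: p ∨ q = true ∨ true = true
q ∧ r = true ∧ N = N
(p ∨ q) ∨ (q ∧ r) = true ∨ N = N
((p ∨ q) ∨ (q ∧ r)) ∨ p = N ∨ true = N
¬(((p ∨ q) ∨ (q ∧ r)) ∨ p) = ¬N = N
They differ because Strong Kleene logic and K3ʷ treat N differently under the binary connectives.

false; N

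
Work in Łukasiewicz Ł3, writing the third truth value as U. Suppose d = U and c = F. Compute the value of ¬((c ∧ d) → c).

F

c ∧ d = F ∧ U = F
(c ∧ d) → c = F → F = T
¬((c ∧ d) → c) = ¬T = F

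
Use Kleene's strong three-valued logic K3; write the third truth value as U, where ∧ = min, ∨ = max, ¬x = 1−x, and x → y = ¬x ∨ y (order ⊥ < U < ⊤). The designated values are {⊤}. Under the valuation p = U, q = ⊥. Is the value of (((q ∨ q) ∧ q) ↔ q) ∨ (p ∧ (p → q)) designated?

Yes

q ∨ q = ⊥ ∨ ⊥ = ⊥
(q ∨ q) ∧ q = ⊥ ∧ ⊥ = ⊥
((q ∨ q) ∧ q) ↔ q = ⊥ ↔ ⊥ = ⊤
p → q = U → ⊥ = U
p ∧ (p → q) = U ∧ U = U
(((q ∨ q) ∧ q) ↔ q) ∨ (p ∧ (p → q)) = ⊤ ∨ U = ⊤
⊤ ∈ {⊤}.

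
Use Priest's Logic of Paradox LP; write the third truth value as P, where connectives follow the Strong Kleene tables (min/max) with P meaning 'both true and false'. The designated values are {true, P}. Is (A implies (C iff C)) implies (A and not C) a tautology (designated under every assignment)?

No

Countermodel: A=true, C=true gives false, which is not designated.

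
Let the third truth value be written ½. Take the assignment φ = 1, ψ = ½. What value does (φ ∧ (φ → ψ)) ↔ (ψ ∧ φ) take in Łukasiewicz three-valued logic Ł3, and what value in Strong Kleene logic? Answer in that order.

1; ½

In Łukasiewicz three-valued logic Ł3: φ → ψ = 1 → ½ = ½  [min(1, 1−1+½)]
φ ∧ (φ → ψ) = 1 ∧ ½ = ½
ψ ∧ φ = ½ ∧ 1 = ½
(φ ∧ (φ → ψ)) ↔ (ψ ∧ φ) = ½ ↔ ½ = 1
In Strong Kleene logic: φ → ψ = 1 → ½ = ½  [¬1 ∨ ½]
φ ∧ (φ → ψ) = 1 ∧ ½ = ½
ψ ∧ φ = ½ ∧ 1 = ½
(φ ∧ (φ → ψ)) ↔ (ψ ∧ φ) = ½ ↔ ½ = ½
They differ because Łukasiewicz three-valued logic Ł3 and Strong Kleene logic treat ½ differently under implication.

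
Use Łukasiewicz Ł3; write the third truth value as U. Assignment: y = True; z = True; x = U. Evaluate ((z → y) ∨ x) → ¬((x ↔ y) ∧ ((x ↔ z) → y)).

z → y = True → True = True
(z → y) ∨ x = True ∨ U = True
x ↔ y = U ↔ True = U
x ↔ z = U ↔ True = U
(x ↔ z) → y = U → True = True
(x ↔ y) ∧ ((x ↔ z) → y) = U ∧ True = U
¬((x ↔ y) ∧ ((x ↔ z) → y)) = ¬U = U
((z → y) ∨ x) → ¬((x ↔ y) ∧ ((x ↔ z) → y)) = True → U = U

U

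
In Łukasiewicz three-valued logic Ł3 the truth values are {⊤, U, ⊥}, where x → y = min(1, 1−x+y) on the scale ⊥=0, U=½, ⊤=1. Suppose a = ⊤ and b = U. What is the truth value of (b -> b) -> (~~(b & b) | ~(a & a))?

U

b -> b = U -> U = ⊤
b & b = U & U = U
~(b & b) = ~U = U
~~(b & b) = ~U = U
a & a = ⊤ & ⊤ = ⊤
~(a & a) = ~⊤ = ⊥
~~(b & b) | ~(a & a) = U | ⊥ = U
(b -> b) -> (~~(b & b) | ~(a & a)) = ⊤ -> U = U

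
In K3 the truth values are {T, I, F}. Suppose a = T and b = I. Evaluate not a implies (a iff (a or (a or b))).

not a = not T = F
a or b = T or I = T
a or (a or b) = T or T = T
a iff (a or (a or b)) = T iff T = T
not a implies (a iff (a or (a or b))) = F implies T = T

T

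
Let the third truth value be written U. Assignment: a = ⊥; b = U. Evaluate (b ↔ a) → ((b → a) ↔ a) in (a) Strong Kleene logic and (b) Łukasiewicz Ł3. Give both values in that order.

U; ⊤

In Strong Kleene logic: b ↔ a = U ↔ ⊥ = U
b → a = U → ⊥ = U  [¬U ∨ ⊥]
(b → a) ↔ a = U ↔ ⊥ = U
(b ↔ a) → ((b → a) ↔ a) = U → U = U
In Łukasiewicz Ł3: b ↔ a = U ↔ ⊥ = U  [1 − |½−0|]
b → a = U → ⊥ = U
(b → a) ↔ a = U ↔ ⊥ = U
(b ↔ a) → ((b → a) ↔ a) = U → U = ⊤
They differ because Strong Kleene logic and Łukasiewicz Ł3 treat U differently under implication.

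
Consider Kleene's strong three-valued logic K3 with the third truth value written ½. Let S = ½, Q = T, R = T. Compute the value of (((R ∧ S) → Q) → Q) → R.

R ∧ S = T ∧ ½ = ½
(R ∧ S) → Q = ½ → T = T  [¬½ ∨ T]
((R ∧ S) → Q) → Q = T → T = T
(((R ∧ S) → Q) → Q) → R = T → T = T

T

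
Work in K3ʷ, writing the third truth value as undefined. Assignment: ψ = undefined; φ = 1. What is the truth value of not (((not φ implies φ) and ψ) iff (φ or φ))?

not φ = not 1 = 0
not φ implies φ = 0 implies 1 = 1
(not φ implies φ) and ψ = 1 and undefined = undefined
φ or φ = 1 or 1 = 1
((not φ implies φ) and ψ) iff (φ or φ) = undefined iff 1 = undefined
not (((not φ implies φ) and ψ) iff (φ or φ)) = not undefined = undefined

undefined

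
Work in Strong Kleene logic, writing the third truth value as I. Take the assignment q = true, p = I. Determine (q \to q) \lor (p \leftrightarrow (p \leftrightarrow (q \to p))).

q \to q = true \to true = true
q \to p = true \to I = I  [\lnot true \lor I]
p \leftrightarrow (q \to p) = I \leftrightarrow I = I
p \leftrightarrow (p \leftrightarrow (q \to p)) = I \leftrightarrow I = I
(q \to q) \lor (p \leftrightarrow (p \leftrightarrow (q \to p))) = true \lor I = true

true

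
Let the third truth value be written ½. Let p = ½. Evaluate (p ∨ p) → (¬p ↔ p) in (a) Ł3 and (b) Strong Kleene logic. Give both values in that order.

In Ł3: p ∨ p = ½ ∨ ½ = ½
¬p = ¬½ = ½
¬p ↔ p = ½ ↔ ½ = True  [1 − |½−½|]
(p ∨ p) → (¬p ↔ p) = ½ → True = True
In Strong Kleene logic: p ∨ p = ½ ∨ ½ = ½
¬p = ¬½ = ½
¬p ↔ p = ½ ↔ ½ = ½
(p ∨ p) → (¬p ↔ p) = ½ → ½ = ½  [¬½ ∨ ½]
They differ because Ł3 and Strong Kleene logic treat ½ differently under implication.

True; ½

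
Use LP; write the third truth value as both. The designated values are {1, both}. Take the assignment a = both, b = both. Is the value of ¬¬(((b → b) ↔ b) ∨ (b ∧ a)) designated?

b → b = both → both = both  [¬both ∨ both]
(b → b) ↔ b = both ↔ both = both
b ∧ a = both ∧ both = both
((b → b) ↔ b) ∨ (b ∧ a) = both ∨ both = both
¬(((b → b) ↔ b) ∨ (b ∧ a)) = ¬both = both
¬¬(((b → b) ↔ b) ∨ (b ∧ a)) = ¬both = both
both ∈ {1, both}.

Yes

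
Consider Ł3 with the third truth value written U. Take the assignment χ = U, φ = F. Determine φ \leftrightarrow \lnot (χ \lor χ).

U

χ \lor χ = U \lor U = U
\lnot (χ \lor χ) = \lnot U = U
φ \leftrightarrow \lnot (χ \lor χ) = F \leftrightarrow U = U  [1 − |0−½|]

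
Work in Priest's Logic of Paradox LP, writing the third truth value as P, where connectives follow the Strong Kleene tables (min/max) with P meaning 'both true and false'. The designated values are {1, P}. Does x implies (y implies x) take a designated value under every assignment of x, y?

Yes

Every assignment of x, y over {1, P, 0} gives a value in {1, P}.
In particular, with x=P, y=P: x implies (y implies x) = P.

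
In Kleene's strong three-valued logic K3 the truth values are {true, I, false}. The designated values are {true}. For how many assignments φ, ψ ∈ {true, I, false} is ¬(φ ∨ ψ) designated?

1

Designated under: (φ=false, ψ=false).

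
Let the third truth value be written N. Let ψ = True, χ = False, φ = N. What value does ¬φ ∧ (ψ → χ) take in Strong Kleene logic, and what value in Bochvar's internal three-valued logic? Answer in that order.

In Strong Kleene logic: ¬φ = ¬N = N
ψ → χ = True → False = False
¬φ ∧ (ψ → χ) = N ∧ False = False
In Bochvar's internal three-valued logic: ¬φ = ¬N = N
ψ → χ = True → False = False
¬φ ∧ (ψ → χ) = N ∧ False = N
They differ because Strong Kleene logic and Bochvar's internal three-valued logic treat N differently under the binary connectives.

False; N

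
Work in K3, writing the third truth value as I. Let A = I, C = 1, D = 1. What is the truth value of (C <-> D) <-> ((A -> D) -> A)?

I

C <-> D = 1 <-> 1 = 1
A -> D = I -> 1 = 1
(A -> D) -> A = 1 -> I = I
(C <-> D) <-> ((A -> D) -> A) = 1 <-> I = I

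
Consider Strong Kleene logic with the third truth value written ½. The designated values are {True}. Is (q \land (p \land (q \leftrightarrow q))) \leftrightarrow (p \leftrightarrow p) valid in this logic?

Countermodel: q=True, p=½ gives ½, which is not designated.

No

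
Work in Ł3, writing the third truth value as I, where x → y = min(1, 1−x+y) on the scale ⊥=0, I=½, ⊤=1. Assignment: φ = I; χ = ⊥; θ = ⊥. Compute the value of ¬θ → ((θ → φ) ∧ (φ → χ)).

¬θ = ¬⊥ = ⊤
θ → φ = ⊥ → I = ⊤  [min(1, 1−0+½)]
φ → χ = I → ⊥ = I
(θ → φ) ∧ (φ → χ) = ⊤ ∧ I = I
¬θ → ((θ → φ) ∧ (φ → χ)) = ⊤ → I = I

I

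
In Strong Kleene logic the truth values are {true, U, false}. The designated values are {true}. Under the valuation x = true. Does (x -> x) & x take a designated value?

x -> x = true -> true = true
(x -> x) & x = true & true = true
true ∈ {true}.

Yes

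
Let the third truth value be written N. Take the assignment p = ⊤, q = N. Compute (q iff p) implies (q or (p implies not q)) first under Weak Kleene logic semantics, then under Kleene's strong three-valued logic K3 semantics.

N; N

In Weak Kleene logic: q iff p = N iff ⊤ = N
not q = not N = N
p implies not q = ⊤ implies N = N
q or (p implies not q) = N or N = N
(q iff p) implies (q or (p implies not q)) = N implies N = N
In Kleene's strong three-valued logic K3: q iff p = N iff ⊤ = N
not q = not N = N
p implies not q = ⊤ implies N = N  [not ⊤ or N]
q or (p implies not q) = N or N = N
(q iff p) implies (q or (p implies not q)) = N implies N = N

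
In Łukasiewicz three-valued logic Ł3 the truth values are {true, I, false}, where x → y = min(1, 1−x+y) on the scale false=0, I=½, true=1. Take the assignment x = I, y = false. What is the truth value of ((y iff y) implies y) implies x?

true

y iff y = false iff false = true
(y iff y) implies y = true implies false = false
((y iff y) implies y) implies x = false implies I = true  [min(1, 1−0+½)]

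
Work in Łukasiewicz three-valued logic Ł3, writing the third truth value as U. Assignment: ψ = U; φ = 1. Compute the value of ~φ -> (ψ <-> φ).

1

~φ = ~1 = 0
ψ <-> φ = U <-> 1 = U
~φ -> (ψ <-> φ) = 0 -> U = 1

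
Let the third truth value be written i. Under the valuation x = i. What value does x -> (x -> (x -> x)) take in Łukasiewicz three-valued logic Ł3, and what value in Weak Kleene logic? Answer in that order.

1; i

In Łukasiewicz three-valued logic Ł3: x -> x = i -> i = 1  [min(1, 1−½+½)]
x -> (x -> x) = i -> 1 = 1
x -> (x -> (x -> x)) = i -> 1 = 1
In Weak Kleene logic: x -> x = i -> i = i
x -> (x -> x) = i -> i = i
x -> (x -> (x -> x)) = i -> i = i
They differ because Łukasiewicz three-valued logic Ł3 and Weak Kleene logic treat i differently under the binary connectives.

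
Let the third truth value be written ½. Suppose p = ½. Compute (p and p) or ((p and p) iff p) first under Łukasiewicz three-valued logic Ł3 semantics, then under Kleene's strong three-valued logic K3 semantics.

In Łukasiewicz three-valued logic Ł3: p and p = ½ and ½ = ½
p and p = ½ and ½ = ½
(p and p) iff p = ½ iff ½ = 1  [1 − |½−½|]
(p and p) or ((p and p) iff p) = ½ or 1 = 1
In Kleene's strong three-valued logic K3: p and p = ½ and ½ = ½
p and p = ½ and ½ = ½
(p and p) iff p = ½ iff ½ = ½
(p and p) or ((p and p) iff p) = ½ or ½ = ½
They differ because Łukasiewicz three-valued logic Ł3 and Kleene's strong three-valued logic K3 treat ½ differently under implication.

1; ½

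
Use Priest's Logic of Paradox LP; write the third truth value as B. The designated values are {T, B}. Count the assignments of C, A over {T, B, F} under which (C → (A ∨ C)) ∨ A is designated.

Of the 9 assignments, 9 give a value in {T, B}.

9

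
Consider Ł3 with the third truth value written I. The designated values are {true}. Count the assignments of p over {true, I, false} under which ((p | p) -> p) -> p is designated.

1

p=true: true ✓
p=I: I ·
p=false: false ·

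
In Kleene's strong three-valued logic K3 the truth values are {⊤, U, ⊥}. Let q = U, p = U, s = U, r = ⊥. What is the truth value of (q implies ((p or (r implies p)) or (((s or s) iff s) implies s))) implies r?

r implies p = ⊥ implies U = ⊤  [not ⊥ or U]
p or (r implies p) = U or ⊤ = ⊤
s or s = U or U = U
(s or s) iff s = U iff U = U
((s or s) iff s) implies s = U implies U = U
(p or (r implies p)) or (((s or s) iff s) implies s) = ⊤ or U = ⊤
q implies ((p or (r implies p)) or (((s or s) iff s) implies s)) = U implies ⊤ = ⊤
(q implies ((p or (r implies p)) or (((s or s) iff s) implies s))) implies r = ⊤ implies ⊥ = ⊥

⊥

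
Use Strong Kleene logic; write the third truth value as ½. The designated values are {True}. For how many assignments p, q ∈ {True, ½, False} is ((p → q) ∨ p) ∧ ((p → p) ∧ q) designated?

2

Designated under: (p=True, q=True); (p=False, q=True).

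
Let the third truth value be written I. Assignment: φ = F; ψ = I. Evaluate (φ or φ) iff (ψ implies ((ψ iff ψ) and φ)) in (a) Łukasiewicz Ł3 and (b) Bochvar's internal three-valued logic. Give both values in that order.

In Łukasiewicz Ł3: φ or φ = F or F = F
ψ iff ψ = I iff I = T  [1 − |½−½|]
(ψ iff ψ) and φ = T and F = F
ψ implies ((ψ iff ψ) and φ) = I implies F = I
(φ or φ) iff (ψ implies ((ψ iff ψ) and φ)) = F iff I = I
In Bochvar's internal three-valued logic: φ or φ = F or F = F
ψ iff ψ = I iff I = I
(ψ iff ψ) and φ = I and F = I
ψ implies ((ψ iff ψ) and φ) = I implies I = I
(φ or φ) iff (ψ implies ((ψ iff ψ) and φ)) = F iff I = I

I; I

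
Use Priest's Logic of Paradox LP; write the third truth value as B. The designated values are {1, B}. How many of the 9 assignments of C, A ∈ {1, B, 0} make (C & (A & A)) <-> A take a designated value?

Of the 9 assignments, 8 give a value in {1, B}.

8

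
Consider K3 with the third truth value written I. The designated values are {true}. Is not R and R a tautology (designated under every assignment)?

Countermodel: R=true gives false, which is not designated.

No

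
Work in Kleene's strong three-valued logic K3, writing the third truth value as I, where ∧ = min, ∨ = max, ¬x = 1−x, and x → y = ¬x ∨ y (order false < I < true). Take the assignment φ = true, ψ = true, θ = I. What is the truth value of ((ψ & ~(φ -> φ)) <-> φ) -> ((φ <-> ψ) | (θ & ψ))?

φ -> φ = true -> true = true
~(φ -> φ) = ~true = false
ψ & ~(φ -> φ) = true & false = false
(ψ & ~(φ -> φ)) <-> φ = false <-> true = false
φ <-> ψ = true <-> true = true
θ & ψ = I & true = I
(φ <-> ψ) | (θ & ψ) = true | I = true
((ψ & ~(φ -> φ)) <-> φ) -> ((φ <-> ψ) | (θ & ψ)) = false -> true = true

true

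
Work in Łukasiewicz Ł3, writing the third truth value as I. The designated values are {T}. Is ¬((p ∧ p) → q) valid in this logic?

No

Countermodel: p=T, q=T gives F, which is not designated.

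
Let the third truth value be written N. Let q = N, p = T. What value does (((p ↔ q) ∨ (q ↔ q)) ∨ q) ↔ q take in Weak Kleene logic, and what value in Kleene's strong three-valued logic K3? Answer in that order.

N; N

In Weak Kleene logic: p ↔ q = T ↔ N = N
q ↔ q = N ↔ N = N
(p ↔ q) ∨ (q ↔ q) = N ∨ N = N
((p ↔ q) ∨ (q ↔ q)) ∨ q = N ∨ N = N
(((p ↔ q) ∨ (q ↔ q)) ∨ q) ↔ q = N ↔ N = N
In Kleene's strong three-valued logic K3: p ↔ q = T ↔ N = N
q ↔ q = N ↔ N = N
(p ↔ q) ∨ (q ↔ q) = N ∨ N = N
((p ↔ q) ∨ (q ↔ q)) ∨ q = N ∨ N = N
(((p ↔ q) ∨ (q ↔ q)) ∨ q) ↔ q = N ↔ N = N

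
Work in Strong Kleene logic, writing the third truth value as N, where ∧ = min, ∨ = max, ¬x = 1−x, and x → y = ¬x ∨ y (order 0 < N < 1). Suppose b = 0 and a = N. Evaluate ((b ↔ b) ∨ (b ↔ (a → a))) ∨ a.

1

b ↔ b = 0 ↔ 0 = 1
a → a = N → N = N
b ↔ (a → a) = 0 ↔ N = N
(b ↔ b) ∨ (b ↔ (a → a)) = 1 ∨ N = 1
((b ↔ b) ∨ (b ↔ (a → a))) ∨ a = 1 ∨ N = 1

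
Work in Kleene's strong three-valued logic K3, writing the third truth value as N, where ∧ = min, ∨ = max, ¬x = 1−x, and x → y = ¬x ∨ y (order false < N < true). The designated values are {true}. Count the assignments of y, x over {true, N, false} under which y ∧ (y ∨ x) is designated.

3

Designated under: (y=true, x=true); (y=true, x=N); (y=true, x=false).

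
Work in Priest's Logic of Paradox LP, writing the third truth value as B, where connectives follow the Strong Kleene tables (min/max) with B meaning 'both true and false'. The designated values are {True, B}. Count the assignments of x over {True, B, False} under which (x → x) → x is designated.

2

x=True: True ✓
x=B: B ✓
x=False: False ·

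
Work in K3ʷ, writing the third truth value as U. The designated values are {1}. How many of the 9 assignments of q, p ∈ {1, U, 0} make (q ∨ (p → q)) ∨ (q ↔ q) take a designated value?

Designated under: (q=1, p=1); (q=1, p=0); (q=0, p=1); (q=0, p=0).

4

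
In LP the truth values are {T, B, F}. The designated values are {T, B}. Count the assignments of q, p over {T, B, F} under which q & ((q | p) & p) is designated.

Designated under: (q=T, p=T); (q=T, p=B); (q=B, p=T); (q=B, p=B).

4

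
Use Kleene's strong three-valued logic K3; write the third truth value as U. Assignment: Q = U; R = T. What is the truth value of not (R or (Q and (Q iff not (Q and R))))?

Q and R = U and T = U
not (Q and R) = not U = U
Q iff not (Q and R) = U iff U = U
Q and (Q iff not (Q and R)) = U and U = U
R or (Q and (Q iff not (Q and R))) = T or U = T
not (R or (Q and (Q iff not (Q and R)))) = not T = F

F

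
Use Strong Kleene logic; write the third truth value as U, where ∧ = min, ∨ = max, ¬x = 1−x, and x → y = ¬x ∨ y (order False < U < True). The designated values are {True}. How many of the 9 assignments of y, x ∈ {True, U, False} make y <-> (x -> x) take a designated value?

Designated under: (y=True, x=True); (y=True, x=False).

2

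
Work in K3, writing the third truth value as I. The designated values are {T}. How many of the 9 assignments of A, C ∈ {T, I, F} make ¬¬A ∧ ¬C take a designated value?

Designated under: (A=T, C=F).

1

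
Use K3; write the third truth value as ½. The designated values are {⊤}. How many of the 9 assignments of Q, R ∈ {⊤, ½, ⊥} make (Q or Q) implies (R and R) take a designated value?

Of the 9 assignments, 5 give a value in {⊤}.

5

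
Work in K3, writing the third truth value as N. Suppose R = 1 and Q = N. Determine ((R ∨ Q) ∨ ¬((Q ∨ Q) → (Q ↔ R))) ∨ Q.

1

R ∨ Q = 1 ∨ N = 1
Q ∨ Q = N ∨ N = N
Q ↔ R = N ↔ 1 = N
(Q ∨ Q) → (Q ↔ R) = N → N = N  [¬N ∨ N]
¬((Q ∨ Q) → (Q ↔ R)) = ¬N = N
(R ∨ Q) ∨ ¬((Q ∨ Q) → (Q ↔ R)) = 1 ∨ N = 1
((R ∨ Q) ∨ ¬((Q ∨ Q) → (Q ↔ R))) ∨ Q = 1 ∨ N = 1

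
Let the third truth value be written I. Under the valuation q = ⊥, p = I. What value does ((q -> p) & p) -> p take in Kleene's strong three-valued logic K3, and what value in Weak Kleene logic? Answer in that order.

In Kleene's strong three-valued logic K3: q -> p = ⊥ -> I = ⊤  [~⊥ | I]
(q -> p) & p = ⊤ & I = I
((q -> p) & p) -> p = I -> I = I
In Weak Kleene logic: q -> p = ⊥ -> I = I
(q -> p) & p = I & I = I
((q -> p) & p) -> p = I -> I = I

I; I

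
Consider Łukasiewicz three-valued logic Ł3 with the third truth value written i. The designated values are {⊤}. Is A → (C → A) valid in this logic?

Yes

Every assignment of A, C over {⊤, i, ⊥} gives a value in {⊤}.
In particular, with A=i, C=i: A → (C → A) = ⊤.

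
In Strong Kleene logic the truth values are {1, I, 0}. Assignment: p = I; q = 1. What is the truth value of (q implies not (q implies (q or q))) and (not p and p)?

q or q = 1 or 1 = 1
q implies (q or q) = 1 implies 1 = 1
not (q implies (q or q)) = not 1 = 0
q implies not (q implies (q or q)) = 1 implies 0 = 0
not p = not I = I
not p and p = I and I = I
(q implies not (q implies (q or q))) and (not p and p) = 0 and I = 0

0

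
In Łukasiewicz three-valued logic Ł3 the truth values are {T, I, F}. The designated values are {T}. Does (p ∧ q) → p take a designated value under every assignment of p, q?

Yes

Every assignment of p, q over {T, I, F} gives a value in {T}.
In particular, with p=I, q=I: (p ∧ q) → p = T.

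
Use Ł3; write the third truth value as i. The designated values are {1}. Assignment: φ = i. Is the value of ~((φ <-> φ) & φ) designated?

No

φ <-> φ = i <-> i = 1  [1 − |½−½|]
(φ <-> φ) & φ = 1 & i = i
~((φ <-> φ) & φ) = ~i = i
i ∉ {1}.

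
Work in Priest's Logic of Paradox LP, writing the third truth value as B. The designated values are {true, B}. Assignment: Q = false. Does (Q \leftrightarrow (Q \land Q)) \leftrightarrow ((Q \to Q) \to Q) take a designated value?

No

Q \land Q = false \land false = false
Q \leftrightarrow (Q \land Q) = false \leftrightarrow false = true
Q \to Q = false \to false = true
(Q \to Q) \to Q = true \to false = false
(Q \leftrightarrow (Q \land Q)) \leftrightarrow ((Q \to Q) \to Q) = true \leftrightarrow false = false
false ∉ {true, B}.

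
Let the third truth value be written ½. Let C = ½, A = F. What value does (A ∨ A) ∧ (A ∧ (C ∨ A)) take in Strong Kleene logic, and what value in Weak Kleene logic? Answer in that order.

F; ½

In Strong Kleene logic: A ∨ A = F ∨ F = F
C ∨ A = ½ ∨ F = ½
A ∧ (C ∨ A) = F ∧ ½ = F
(A ∨ A) ∧ (A ∧ (C ∨ A)) = F ∧ F = F
In Weak Kleene logic: A ∨ A = F ∨ F = F
C ∨ A = ½ ∨ F = ½
A ∧ (C ∨ A) = F ∧ ½ = ½
(A ∨ A) ∧ (A ∧ (C ∨ A)) = F ∧ ½ = ½
They differ because Strong Kleene logic and Weak Kleene logic treat ½ differently under the binary connectives.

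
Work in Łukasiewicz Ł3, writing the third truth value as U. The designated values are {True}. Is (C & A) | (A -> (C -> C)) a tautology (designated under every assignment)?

Every assignment of C, A over {True, U, False} gives a value in {True}.
In particular, with C=U, A=U: (C & A) | (A -> (C -> C)) = True.

Yes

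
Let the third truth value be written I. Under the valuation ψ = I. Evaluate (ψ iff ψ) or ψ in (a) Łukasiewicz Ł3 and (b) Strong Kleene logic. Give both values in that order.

⊤; I

In Łukasiewicz Ł3: ψ iff ψ = I iff I = ⊤  [1 − |½−½|]
(ψ iff ψ) or ψ = ⊤ or I = ⊤
In Strong Kleene logic: ψ iff ψ = I iff I = I
(ψ iff ψ) or ψ = I or I = I
They differ because Łukasiewicz Ł3 and Strong Kleene logic treat I differently under implication.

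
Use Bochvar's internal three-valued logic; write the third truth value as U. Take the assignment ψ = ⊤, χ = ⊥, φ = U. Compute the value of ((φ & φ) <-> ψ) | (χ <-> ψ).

U

φ & φ = U & U = U
(φ & φ) <-> ψ = U <-> ⊤ = U
χ <-> ψ = ⊥ <-> ⊤ = ⊥
((φ & φ) <-> ψ) | (χ <-> ψ) = U | ⊥ = U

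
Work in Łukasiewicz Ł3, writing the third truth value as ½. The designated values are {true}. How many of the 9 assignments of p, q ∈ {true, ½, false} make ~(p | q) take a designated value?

Designated under: (p=false, q=false).

1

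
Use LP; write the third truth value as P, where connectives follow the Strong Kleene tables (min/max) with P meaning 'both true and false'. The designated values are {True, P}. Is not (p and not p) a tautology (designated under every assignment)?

Every assignment of p over {True, P, False} gives a value in {True, P}.
In particular, with p=P: not (p and not p) = P.

Yes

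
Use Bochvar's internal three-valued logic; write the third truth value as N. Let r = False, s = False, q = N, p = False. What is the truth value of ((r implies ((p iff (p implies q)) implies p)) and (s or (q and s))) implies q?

N

p implies q = False implies N = N
p iff (p implies q) = False iff N = N
(p iff (p implies q)) implies p = N implies False = N
r implies ((p iff (p implies q)) implies p) = False implies N = N
q and s = N and False = N
s or (q and s) = False or N = N
(r implies ((p iff (p implies q)) implies p)) and (s or (q and s)) = N and N = N
((r implies ((p iff (p implies q)) implies p)) and (s or (q and s))) implies q = N implies N = N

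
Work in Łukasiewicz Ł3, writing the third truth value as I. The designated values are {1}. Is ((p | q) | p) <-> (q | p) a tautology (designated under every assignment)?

Yes

Every assignment of p, q over {1, I, 0} gives a value in {1}.
In particular, with p=I, q=I: ((p | q) | p) <-> (q | p) = 1.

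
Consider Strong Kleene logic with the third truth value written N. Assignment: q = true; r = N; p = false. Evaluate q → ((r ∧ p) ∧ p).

r ∧ p = N ∧ false = false
(r ∧ p) ∧ p = false ∧ false = false
q → ((r ∧ p) ∧ p) = true → false = false

false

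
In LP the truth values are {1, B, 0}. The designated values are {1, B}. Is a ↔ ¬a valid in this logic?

Countermodel: a=1 gives 0, which is not designated.

No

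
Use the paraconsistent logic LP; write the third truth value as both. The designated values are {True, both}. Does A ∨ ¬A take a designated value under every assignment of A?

Every assignment of A over {True, both, False} gives a value in {True, both}.
In particular, with A=both: A ∨ ¬A = both.

Yes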